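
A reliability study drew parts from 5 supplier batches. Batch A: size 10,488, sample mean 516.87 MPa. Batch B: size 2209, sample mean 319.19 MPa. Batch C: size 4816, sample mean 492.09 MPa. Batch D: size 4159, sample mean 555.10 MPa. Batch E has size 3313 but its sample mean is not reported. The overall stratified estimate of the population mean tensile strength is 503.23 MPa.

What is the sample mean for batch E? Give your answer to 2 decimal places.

N = 10488 + 2209 + 4816 + 4159 + 3313 = 24985.
Overall total = μ·N = 503.23·24985 = 12573201.55.
Subtract the known strata: 10488·516.87 + 2209·319.19 + 4816·492.09 + 4159·555.10 = 10804589.61.
Remaining total for batch E: 12573201.55 − 10804589.61 = 1768611.94.
Divide by its size: 1768611.94 / 3313 = 533.8400... → 533.84.

533.84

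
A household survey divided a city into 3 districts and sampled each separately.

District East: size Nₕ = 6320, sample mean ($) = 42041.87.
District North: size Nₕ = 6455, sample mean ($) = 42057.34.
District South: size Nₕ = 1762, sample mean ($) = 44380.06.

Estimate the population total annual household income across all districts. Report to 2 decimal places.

Population total = Σ Nₕ·x̄ₕ (each stratum's size times its mean).
6320·42041.87 + 6455·42057.34 + 1762·44380.06 = 265704618.4 + 271480129.7 + 78197665.72 = 615382413.82.

615382413.82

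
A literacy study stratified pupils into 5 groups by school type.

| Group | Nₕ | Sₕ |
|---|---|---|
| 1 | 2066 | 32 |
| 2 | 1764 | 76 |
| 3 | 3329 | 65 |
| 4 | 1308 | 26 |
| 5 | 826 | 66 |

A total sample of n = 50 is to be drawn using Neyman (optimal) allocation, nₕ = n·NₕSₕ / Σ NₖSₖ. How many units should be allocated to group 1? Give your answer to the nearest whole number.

Σ NₕSₕ = 2066·32 + 1764·76 + 3329·65 + 1308·26 + 826·66 = 505085.
Share for 1: 66112/505085 = 0.13089.
n_1 = 50 × 0.13089 = 6.545... → 7.

7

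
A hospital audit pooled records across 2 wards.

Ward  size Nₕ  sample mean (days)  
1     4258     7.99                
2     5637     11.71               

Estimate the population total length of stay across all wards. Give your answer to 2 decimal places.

100030.69

1: 4258·7.99 = 34021.42
2: 5637·11.71 = 66009.27
τ̂ = Σ Nₕx̄ₕ = 100030.69.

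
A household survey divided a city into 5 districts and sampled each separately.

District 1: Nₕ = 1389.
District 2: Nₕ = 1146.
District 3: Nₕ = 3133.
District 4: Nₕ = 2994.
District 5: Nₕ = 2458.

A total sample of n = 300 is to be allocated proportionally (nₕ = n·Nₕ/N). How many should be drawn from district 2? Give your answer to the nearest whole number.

31

N = 1389 + 1146 + 3133 + 2994 + 2458 = 11120.
n_2 = 300·1146/11120 = 30.917... → 31.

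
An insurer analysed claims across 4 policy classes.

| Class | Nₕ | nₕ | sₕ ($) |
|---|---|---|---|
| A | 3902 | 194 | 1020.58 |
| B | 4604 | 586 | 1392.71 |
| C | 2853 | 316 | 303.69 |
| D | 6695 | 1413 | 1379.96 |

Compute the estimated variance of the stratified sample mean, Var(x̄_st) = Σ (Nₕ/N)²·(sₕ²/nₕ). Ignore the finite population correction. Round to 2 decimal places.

N = 18054. Term for each stratum: Wₕ²sₕ²/nₕ.
Var(x̄_st) = 250.79567 + 215.25216 + 7.28837 + 185.32974 = 658.66595 → 658.67.

658.67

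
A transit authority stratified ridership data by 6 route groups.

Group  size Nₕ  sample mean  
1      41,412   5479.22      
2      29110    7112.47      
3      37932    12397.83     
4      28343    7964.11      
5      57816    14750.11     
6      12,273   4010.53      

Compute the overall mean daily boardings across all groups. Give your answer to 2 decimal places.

9821.66

N = 206886; weights Wₕ = Nₕ/N = (0.2002, 0.1407, 0.1833, 0.1370, 0.2795, 0.0593).
x̄_st = Σ Wₕ·x̄ₕ = 0.2002·5479.22 + 0.1407·7112.47 + 0.1833·12397.83 + 0.1370·7964.11 + 0.2795·14750.11 + 0.0593·4010.53 ≈ 9821.6617...
→ 9821.66.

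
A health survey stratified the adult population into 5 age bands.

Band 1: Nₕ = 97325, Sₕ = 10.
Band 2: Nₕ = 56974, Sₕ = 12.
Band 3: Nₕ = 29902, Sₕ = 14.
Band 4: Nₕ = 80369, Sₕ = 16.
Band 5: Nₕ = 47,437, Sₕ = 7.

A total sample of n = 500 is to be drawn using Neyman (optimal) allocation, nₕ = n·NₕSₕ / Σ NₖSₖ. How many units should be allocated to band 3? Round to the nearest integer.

1: NₕSₕ = 97325·10 = 973250
2: NₕSₕ = 56974·12 = 683688
3: NₕSₕ = 29902·14 = 418628
4: NₕSₕ = 80369·16 = 1285904
5: NₕSₕ = 47437·7 = 332059
Σ NₕSₕ = 3693529.
n_3 = 500·418628/3693529 = 56.670... → 57.

57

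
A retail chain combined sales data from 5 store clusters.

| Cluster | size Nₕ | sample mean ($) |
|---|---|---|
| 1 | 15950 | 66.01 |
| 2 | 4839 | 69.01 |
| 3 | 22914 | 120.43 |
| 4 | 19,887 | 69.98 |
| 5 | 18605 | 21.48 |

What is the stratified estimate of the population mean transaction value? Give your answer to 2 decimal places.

72.24

N = 82195; weights Wₕ = Nₕ/N = (0.1941, 0.0589, 0.2788, 0.2419, 0.2264).
x̄_st = Σ Wₕ·x̄ₕ = 0.1941·66.01 + 0.0589·69.01 + 0.2788·120.43 + 0.2419·69.98 + 0.2264·21.48 ≈ 72.2387...
→ 72.24.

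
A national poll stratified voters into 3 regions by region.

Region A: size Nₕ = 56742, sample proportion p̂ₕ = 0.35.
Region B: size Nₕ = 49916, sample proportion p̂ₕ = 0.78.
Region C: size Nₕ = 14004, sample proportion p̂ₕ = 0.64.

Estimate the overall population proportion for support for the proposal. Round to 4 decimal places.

N = 56742 + 49916 + 14004 = 120662.
Overall proportion = Σ (Nₕ/N)·p̂ₕ.
Σ Nₕp̂ₕ = 19859.7 + 38934.48 + 8962.56 = 67756.74.
67756.74 / 120662 = 0.561542... → 0.5615.

0.5615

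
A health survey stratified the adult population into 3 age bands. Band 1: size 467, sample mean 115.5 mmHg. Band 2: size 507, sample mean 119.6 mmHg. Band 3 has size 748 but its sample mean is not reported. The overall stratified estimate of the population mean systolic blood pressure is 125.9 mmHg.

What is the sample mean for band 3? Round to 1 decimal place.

136.7

N = 467 + 507 + 748 = 1722.
Overall total = μ·N = 125.9·1722 = 216799.8.
Subtract the known strata: 467·115.5 + 507·119.6 = 114575.7.
Remaining total for band 3: 216799.8 − 114575.7 = 102224.1.
Divide by its size: 102224.1 / 748 = 136.663... → 136.7.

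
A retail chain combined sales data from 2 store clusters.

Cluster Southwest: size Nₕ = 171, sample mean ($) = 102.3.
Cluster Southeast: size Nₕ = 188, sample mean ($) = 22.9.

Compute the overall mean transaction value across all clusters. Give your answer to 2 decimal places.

x̄_st = (Σ Nₕx̄ₕ) / (Σ Nₕ) = (171·102.3 + 188·22.9) / 359
= 21798.5 / 359 = 60.7201... → 60.72.

60.72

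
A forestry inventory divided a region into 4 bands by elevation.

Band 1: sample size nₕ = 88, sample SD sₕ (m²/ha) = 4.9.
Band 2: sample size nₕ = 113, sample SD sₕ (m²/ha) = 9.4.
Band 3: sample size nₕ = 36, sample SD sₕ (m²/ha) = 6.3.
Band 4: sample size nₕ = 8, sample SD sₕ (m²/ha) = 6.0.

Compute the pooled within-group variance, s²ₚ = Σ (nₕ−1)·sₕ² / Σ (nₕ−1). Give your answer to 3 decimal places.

Degrees of freedom: 87 + 112 + 35 + 7 = 241.
Σ(nₕ−1)sₕ² = 87·24.01 + 112·88.36 + 35·39.69 + 7·36 = 13626.34.
s²ₚ = 13626.34 / 241 = 56.54083... → 56.541.

56.541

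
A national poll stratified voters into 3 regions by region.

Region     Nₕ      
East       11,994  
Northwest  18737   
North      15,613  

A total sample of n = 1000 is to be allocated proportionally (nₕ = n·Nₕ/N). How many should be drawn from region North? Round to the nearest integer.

337

N = 11994 + 18737 + 15613 = 46344.
n_North = 1000·15613/46344 = 336.894... → 337.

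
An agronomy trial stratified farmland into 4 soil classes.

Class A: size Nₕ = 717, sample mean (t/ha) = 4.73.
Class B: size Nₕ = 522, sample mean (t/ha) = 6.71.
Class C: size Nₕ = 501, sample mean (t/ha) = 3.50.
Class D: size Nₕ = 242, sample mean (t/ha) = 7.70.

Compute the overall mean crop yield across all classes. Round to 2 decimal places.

N = 1982; weights Wₕ = Nₕ/N = (0.3618, 0.2634, 0.2528, 0.1221).
x̄_st = Σ Wₕ·x̄ₕ = 0.3618·4.73 + 0.2634·6.71 + 0.2528·3.50 + 0.1221·7.70 ≈ 5.3032...
→ 5.30.

5.30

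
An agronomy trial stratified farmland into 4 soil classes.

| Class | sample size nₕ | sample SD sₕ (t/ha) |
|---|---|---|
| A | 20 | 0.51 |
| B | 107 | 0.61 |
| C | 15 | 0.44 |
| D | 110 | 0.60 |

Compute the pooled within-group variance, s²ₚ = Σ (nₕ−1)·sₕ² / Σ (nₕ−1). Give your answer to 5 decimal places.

0.34812

Degrees of freedom: 19 + 106 + 14 + 109 = 248.
Σ(nₕ−1)sₕ² = 19·0.2601 + 106·0.3721 + 14·0.1936 + 109·0.36 = 86.3349.
s²ₚ = 86.3349 / 248 = 0.3481246... → 0.34812.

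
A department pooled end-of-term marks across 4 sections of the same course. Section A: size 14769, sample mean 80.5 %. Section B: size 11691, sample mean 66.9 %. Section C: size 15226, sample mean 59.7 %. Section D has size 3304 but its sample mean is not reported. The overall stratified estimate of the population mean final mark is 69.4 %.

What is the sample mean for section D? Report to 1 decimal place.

N = 14769 + 11691 + 15226 + 3304 = 44990.
Overall total = μ·N = 69.4·44990 = 3122306.
Subtract the known strata: 14769·80.5 + 11691·66.9 + 15226·59.7 = 2880024.6.
Remaining total for section D: 3122306 − 2880024.6 = 242281.4.
Divide by its size: 242281.4 / 3304 = 73.330... → 73.3.

73.3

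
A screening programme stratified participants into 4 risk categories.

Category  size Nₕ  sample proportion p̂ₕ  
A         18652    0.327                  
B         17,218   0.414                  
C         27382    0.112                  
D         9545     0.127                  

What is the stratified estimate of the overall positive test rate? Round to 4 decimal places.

0.2405

N = 18652 + 17218 + 27382 + 9545 = 72797.
Overall proportion = Σ (Nₕ/N)·p̂ₕ.
Σ Nₕp̂ₕ = 6099.204 + 7128.252 + 3066.784 + 1212.215 = 17506.455.
17506.455 / 72797 = 0.240483... → 0.2405.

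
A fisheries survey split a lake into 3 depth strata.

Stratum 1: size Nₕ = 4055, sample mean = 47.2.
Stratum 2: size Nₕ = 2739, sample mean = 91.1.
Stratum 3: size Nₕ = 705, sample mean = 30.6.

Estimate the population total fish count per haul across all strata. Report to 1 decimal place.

462491.9

1: 4055·47.2 = 191396
2: 2739·91.1 = 249522.9
3: 705·30.6 = 21573
τ̂ = Σ Nₕx̄ₕ = 462491.9.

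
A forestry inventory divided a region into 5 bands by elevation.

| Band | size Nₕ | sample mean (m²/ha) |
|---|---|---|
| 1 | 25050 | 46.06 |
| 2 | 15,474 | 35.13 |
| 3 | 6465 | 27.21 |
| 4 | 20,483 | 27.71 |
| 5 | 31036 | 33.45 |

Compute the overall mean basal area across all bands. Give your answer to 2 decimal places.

35.32

N = 25050 + 15474 + 6465 + 20483 + 31036 = 98508.
The stratified mean weights each stratum mean by its population share Nₕ/N.
Σ Nₕx̄ₕ = 25050·46.06 + 15474·35.13 + 6465·27.21 + 20483·27.71 + 31036·33.45 = 1153803 + 543601.62 + 175912.65 + 567583.93 + 1038154.2 = 3479055.4.
Divide by N: 3479055.4 / 98508 = 35.3175... → 35.32.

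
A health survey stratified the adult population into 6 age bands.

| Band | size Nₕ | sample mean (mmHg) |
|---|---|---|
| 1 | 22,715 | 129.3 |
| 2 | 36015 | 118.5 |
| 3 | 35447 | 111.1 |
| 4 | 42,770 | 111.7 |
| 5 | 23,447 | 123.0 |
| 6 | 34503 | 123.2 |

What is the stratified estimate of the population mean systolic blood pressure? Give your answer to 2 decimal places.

N = 194897; weights Wₕ = Nₕ/N = (0.1165, 0.1848, 0.1819, 0.2194, 0.1203, 0.1770).
x̄_st = Σ Wₕ·x̄ₕ = 0.1165·129.3 + 0.1848·118.5 + 0.1819·111.1 + 0.2194·111.7 + 0.1203·123.0 + 0.1770·123.2 ≈ 118.2940...
→ 118.29.

118.29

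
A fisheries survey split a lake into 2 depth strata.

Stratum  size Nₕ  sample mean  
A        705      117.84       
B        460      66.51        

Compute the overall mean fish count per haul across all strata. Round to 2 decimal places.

97.57

x̄_st = (Σ Nₕx̄ₕ) / (Σ Nₕ) = (705·117.84 + 460·66.51) / 1165
= 113671.8 / 1165 = 97.5724... → 97.57.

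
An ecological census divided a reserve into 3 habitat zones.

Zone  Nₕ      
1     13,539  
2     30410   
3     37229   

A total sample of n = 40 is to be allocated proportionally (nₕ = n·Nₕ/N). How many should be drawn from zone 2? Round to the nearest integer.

15

N = 13539 + 30410 + 37229 = 81178.
n_2 = 40·30410/81178 = 14.984... → 15.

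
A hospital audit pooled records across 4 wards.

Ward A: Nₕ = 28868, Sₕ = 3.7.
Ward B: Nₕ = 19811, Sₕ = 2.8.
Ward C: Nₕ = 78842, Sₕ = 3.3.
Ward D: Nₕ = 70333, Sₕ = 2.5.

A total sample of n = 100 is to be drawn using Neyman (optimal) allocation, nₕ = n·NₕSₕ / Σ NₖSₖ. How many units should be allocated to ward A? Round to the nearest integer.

A: NₕSₕ = 28868·3.7 = 106811.6
B: NₕSₕ = 19811·2.8 = 55470.8
C: NₕSₕ = 78842·3.3 = 260178.6
D: NₕSₕ = 70333·2.5 = 175832.5
Σ NₕSₕ = 598293.5.
n_A = 100·106811.6/598293.5 = 17.853... → 18.

18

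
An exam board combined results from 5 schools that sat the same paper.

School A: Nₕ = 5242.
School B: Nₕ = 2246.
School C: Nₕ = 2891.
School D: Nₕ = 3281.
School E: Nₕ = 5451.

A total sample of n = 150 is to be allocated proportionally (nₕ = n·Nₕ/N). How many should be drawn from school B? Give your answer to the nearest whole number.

N = 5242 + 2246 + 2891 + 3281 + 5451 = 19111.
n_B = 150·2246/19111 = 17.629... → 18.

18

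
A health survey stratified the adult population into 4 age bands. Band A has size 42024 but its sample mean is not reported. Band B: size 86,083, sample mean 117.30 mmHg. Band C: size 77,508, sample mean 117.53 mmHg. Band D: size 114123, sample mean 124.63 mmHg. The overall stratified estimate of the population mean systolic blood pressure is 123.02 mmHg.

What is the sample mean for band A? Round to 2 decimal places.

140.49

Σ Nₕx̄ₕ = N·μ, so 42024·x̄_A = 319738·123.02 − (86083·117.30 + 77508·117.53 + 114123·124.63).
= 39334168.76 − 33430200.63 = 5903968.13.
x̄_A = 5903968.13 / 42024 = 140.4904... → 140.49.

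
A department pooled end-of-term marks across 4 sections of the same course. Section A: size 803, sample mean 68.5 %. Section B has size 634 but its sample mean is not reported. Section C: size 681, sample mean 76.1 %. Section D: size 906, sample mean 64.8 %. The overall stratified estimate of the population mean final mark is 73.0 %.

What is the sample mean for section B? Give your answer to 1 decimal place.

Σ Nₕx̄ₕ = N·μ, so 634·x̄_B = 3024·73.0 − (803·68.5 + 681·76.1 + 906·64.8).
= 220752 − 165538.4 = 55213.6.
x̄_B = 55213.6 / 634 = 87.088... → 87.1.

87.1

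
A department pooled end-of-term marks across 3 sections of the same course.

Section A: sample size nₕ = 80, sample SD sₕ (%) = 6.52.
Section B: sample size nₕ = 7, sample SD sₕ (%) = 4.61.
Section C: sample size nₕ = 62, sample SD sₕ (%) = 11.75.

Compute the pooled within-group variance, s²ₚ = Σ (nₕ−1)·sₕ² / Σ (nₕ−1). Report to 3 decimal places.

Degrees of freedom: 79 + 6 + 61 = 146.
Σ(nₕ−1)sₕ² = 79·42.5104 + 6·21.2521 + 61·138.0625 = 11907.6467.
s²ₚ = 11907.6467 / 146 = 81.55922... → 81.559.

81.559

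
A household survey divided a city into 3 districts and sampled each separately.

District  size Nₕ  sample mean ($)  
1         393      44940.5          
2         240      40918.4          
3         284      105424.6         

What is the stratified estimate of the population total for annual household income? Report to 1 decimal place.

1: 393·44940.5 = 17661616.5
2: 240·40918.4 = 9820416
3: 284·105424.6 = 29940586.4
τ̂ = Σ Nₕx̄ₕ = 57422618.9.

57422618.9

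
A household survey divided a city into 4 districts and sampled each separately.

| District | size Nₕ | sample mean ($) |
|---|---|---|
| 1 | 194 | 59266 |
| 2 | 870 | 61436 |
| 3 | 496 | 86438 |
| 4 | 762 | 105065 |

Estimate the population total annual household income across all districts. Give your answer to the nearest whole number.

Population total = Σ Nₕ·x̄ₕ (each stratum's size times its mean).
194·59266 + 870·61436 + 496·86438 + 762·105065 = 11497604 + 53449320 + 42873248 + 80059530 = 187879702.

187879702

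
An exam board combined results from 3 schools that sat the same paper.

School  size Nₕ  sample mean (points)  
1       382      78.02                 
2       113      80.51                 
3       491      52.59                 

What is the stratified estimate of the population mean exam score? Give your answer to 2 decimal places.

x̄_st = (Σ Nₕx̄ₕ) / (Σ Nₕ) = (382·78.02 + 113·80.51 + 491·52.59) / 986
= 64722.96 / 986 = 65.6419... → 65.64.

65.64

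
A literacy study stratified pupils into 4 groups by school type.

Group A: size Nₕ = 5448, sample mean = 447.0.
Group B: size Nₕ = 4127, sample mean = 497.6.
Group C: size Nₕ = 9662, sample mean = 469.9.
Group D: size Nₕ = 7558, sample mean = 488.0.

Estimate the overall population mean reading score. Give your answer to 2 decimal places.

474.62

N = 5448 + 4127 + 9662 + 7558 = 26795.
Overall mean = Σ (Nₕ/N)·x̄ₕ — weight by population share, not a simple average.
Σ Nₕx̄ₕ = 5448·447.0 + 4127·497.6 + 9662·469.9 + 7558·488.0 = 2435256 + 2053595.2 + 4540173.8 + 3688304 = 12717329.
Divide by N: 12717329 / 26795 = 474.6157... → 474.62.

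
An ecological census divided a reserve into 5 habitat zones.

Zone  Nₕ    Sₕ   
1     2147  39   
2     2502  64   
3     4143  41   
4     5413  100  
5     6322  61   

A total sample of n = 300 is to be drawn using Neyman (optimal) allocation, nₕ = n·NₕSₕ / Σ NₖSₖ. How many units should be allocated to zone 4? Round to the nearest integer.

1: NₕSₕ = 2147·39 = 83733
2: NₕSₕ = 2502·64 = 160128
3: NₕSₕ = 4143·41 = 169863
4: NₕSₕ = 5413·100 = 541300
5: NₕSₕ = 6322·61 = 385642
Σ NₕSₕ = 1340666.
n_4 = 300·541300/1340666 = 121.126... → 121.

121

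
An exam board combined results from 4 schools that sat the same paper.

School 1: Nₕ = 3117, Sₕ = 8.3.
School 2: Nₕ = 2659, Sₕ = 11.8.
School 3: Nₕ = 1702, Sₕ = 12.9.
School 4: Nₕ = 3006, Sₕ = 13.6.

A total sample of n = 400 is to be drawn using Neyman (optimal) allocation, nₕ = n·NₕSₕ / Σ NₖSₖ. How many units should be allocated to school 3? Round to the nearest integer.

73

Σ NₕSₕ = 3117·8.3 + 2659·11.8 + 1702·12.9 + 3006·13.6 = 120084.7.
Share for 3: 21955.8/120084.7 = 0.18284.
n_3 = 400 × 0.18284 = 73.134... → 73.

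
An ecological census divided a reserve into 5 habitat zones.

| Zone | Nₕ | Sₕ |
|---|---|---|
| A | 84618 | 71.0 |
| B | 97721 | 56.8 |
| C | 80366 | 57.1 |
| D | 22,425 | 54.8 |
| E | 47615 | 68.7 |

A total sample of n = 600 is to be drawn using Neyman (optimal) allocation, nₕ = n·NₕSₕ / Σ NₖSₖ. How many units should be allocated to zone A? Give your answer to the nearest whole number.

175

Σ NₕSₕ = 84618·71.0 + 97721·56.8 + 80366·57.1 + 22425·54.8 + 47615·68.7 = 20647369.9.
Share for A: 6007878/20647369.9 = 0.29098.
n_A = 600 × 0.29098 = 174.585... → 175.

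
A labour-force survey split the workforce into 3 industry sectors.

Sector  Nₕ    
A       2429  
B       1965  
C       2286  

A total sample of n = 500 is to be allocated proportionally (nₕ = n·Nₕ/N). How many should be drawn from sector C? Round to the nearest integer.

171

Share of sector C = 2286/6680 = 0.34222.
Allocate 500 × 0.34222 = 171.108... → 171.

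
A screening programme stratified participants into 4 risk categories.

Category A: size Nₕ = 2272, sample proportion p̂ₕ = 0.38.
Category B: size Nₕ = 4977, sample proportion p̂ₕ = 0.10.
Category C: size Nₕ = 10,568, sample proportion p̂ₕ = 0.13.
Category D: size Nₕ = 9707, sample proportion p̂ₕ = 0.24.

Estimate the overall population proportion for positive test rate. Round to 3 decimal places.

0.184

Wₕ = Nₕ/N with N = 27524: 0.0825, 0.1808, 0.3840, 0.3527.
p̂_st = 0.0825·0.38 + 0.1808·0.10 + 0.3840·0.13 + 0.3527·0.24 ≈ 0.18401... → 0.184.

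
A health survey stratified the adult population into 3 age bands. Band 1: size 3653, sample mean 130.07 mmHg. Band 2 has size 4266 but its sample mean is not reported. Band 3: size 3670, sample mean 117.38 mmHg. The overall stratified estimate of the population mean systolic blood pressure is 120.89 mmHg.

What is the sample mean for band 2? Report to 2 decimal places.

Σ Nₕx̄ₕ = N·μ, so 4266·x̄_2 = 11589·120.89 − (3653·130.07 + 3670·117.38).
= 1400994.21 − 905930.31 = 495063.9.
x̄_2 = 495063.9 / 4266 = 116.0487... → 116.05.

116.05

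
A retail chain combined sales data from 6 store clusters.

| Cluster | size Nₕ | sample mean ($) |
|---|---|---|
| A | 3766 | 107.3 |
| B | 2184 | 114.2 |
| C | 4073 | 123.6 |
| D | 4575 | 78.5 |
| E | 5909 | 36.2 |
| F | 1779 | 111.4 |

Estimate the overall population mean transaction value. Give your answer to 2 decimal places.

86.52

x̄_st = (Σ Nₕx̄ₕ) / (Σ Nₕ) = (3766·107.3 + 2184·114.2 + 4073·123.6 + 4575·78.5 + 5909·36.2 + 1779·111.4) / 22286
= 1928151.3 / 22286 = 86.5185... → 86.52.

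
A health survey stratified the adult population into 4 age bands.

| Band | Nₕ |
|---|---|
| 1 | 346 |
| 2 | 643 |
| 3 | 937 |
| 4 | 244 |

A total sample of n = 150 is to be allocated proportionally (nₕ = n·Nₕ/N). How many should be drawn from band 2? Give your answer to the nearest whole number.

44

Share of band 2 = 643/2170 = 0.29631.
Allocate 150 × 0.29631 = 44.447... → 44.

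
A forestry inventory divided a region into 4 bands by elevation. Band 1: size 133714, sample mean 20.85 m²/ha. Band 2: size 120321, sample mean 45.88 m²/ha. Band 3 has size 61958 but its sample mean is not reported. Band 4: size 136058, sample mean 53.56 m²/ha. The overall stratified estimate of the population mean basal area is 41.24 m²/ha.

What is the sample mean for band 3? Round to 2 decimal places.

49.18

Σ Nₕx̄ₕ = N·μ, so 61958·x̄_3 = 452051·41.24 − (133714·20.85 + 120321·45.88 + 136058·53.56).
= 18642583.24 − 15595530.86 = 3047052.38.
x̄_3 = 3047052.38 / 61958 = 49.1793... → 49.18.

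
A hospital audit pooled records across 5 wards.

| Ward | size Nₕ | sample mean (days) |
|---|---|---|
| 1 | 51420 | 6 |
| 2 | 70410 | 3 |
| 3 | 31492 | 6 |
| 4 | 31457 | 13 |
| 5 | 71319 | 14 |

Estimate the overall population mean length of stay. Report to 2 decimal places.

8.26

N = 256098; weights Wₕ = Nₕ/N = (0.2008, 0.2749, 0.1230, 0.1228, 0.2785).
x̄_st = Σ Wₕ·x̄ₕ = 0.2008·6 + 0.2749·3 + 0.1230·6 + 0.1228·13 + 0.2785·14 ≈ 8.2629...
→ 8.26.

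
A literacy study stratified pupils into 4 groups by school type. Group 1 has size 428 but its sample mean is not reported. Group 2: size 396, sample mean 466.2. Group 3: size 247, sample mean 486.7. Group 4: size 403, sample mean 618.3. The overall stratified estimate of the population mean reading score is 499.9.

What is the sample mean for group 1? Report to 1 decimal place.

427.2

Σ Nₕx̄ₕ = N·μ, so 428·x̄_1 = 1474·499.9 − (396·466.2 + 247·486.7 + 403·618.3).
= 736852.6 − 554005 = 182847.6.
x̄_1 = 182847.6 / 428 = 427.214... → 427.2.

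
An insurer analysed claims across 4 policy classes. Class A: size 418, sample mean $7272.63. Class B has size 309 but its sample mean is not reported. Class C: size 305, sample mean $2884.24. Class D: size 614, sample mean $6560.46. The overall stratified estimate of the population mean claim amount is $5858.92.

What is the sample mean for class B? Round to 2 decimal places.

5488.70

Σ Nₕx̄ₕ = N·μ, so 309·x̄_B = 1646·5858.92 − (418·7272.63 + 305·2884.24 + 614·6560.46).
= 9643782.32 − 7947774.98 = 1696007.34.
x̄_B = 1696007.34 / 309 = 5488.6969... → 5488.70.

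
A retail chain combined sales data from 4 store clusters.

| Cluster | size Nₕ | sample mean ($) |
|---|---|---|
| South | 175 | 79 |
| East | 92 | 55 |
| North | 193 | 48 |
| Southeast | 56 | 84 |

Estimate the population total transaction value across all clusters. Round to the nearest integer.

Population total = Σ Nₕ·x̄ₕ (each stratum's size times its mean).
175·79 + 92·55 + 193·48 + 56·84 = 13825 + 5060 + 9264 + 4704 = 32853.

32853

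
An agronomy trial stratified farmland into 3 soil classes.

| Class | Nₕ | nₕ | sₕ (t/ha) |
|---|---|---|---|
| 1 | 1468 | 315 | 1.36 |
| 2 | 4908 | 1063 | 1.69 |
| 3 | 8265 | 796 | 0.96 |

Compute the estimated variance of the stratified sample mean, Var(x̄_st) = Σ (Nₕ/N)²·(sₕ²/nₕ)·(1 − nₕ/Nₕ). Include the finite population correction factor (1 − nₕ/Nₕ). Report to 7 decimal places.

N = 14641; Wₕ = Nₕ/N.
class 1: (1468/14641)²·1.36²/315·(1 − 315/1468) = 0.0000463640
class 2: (4908/14641)²·1.69²/1063·(1 − 1063/4908) = 0.0002365373
class 3: (8265/14641)²·0.96²/796·(1 − 796/8265) = 0.0003334212
Sum = 0.0006163225 → 0.0006163.

0.0006163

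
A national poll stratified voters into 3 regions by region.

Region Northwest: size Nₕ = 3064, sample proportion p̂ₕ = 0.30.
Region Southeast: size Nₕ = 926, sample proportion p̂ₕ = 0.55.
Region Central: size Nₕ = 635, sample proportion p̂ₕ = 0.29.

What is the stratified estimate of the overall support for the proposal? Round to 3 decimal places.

0.349

Wₕ = Nₕ/N with N = 4625: 0.6625, 0.2002, 0.1373.
p̂_st = 0.6625·0.30 + 0.2002·0.55 + 0.1373·0.29 ≈ 0.34868... → 0.349.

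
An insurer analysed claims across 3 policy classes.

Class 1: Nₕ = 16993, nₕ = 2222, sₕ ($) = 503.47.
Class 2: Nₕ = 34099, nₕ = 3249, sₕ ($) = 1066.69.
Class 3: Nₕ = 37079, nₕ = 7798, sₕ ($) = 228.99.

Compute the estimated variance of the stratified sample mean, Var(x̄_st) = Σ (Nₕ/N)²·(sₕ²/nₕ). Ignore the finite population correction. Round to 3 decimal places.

57.806

N = 88171; Wₕ = Nₕ/N.
class 1: (16993/88171)²·503.47²/2222 = 4.237324
class 2: (34099/88171)²·1066.69²/3249 = 52.379155
class 3: (37079/88171)²·228.99²/7798 = 1.189198
Sum = 57.805678 → 57.806.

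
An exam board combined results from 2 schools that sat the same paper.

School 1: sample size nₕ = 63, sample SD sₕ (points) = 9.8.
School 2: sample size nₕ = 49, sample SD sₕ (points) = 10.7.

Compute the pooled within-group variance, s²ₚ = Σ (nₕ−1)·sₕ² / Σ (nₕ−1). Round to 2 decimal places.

104.09

1: (63−1)·9.8² = 62·96.04 = 5954.48
2: (49−1)·10.7² = 48·114.49 = 5495.52
Numerator = 11450; denominator = Σ(nₕ−1) = 110.
s²ₚ = 11450/110 = 104.0909... → 104.09.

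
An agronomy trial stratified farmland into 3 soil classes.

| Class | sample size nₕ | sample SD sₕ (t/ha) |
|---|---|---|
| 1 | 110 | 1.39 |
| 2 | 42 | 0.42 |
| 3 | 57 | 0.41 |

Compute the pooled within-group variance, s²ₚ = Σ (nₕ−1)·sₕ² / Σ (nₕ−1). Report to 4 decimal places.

1: (110−1)·1.39² = 109·1.9321 = 210.5989
2: (42−1)·0.42² = 41·0.1764 = 7.2324
3: (57−1)·0.41² = 56·0.1681 = 9.4136
Numerator = 227.2449; denominator = Σ(nₕ−1) = 206.
s²ₚ = 227.2449/206 = 1.103131... → 1.1031.

1.1031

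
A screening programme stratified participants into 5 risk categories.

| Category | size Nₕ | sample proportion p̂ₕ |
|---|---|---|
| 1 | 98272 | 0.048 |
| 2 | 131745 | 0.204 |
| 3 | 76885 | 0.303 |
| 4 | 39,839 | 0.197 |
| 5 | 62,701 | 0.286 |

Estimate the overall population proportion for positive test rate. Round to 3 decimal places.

0.197

Wₕ = Nₕ/N with N = 409442: 0.2400, 0.3218, 0.1878, 0.0973, 0.1531.
p̂_st = 0.2400·0.048 + 0.3218·0.204 + 0.1878·0.303 + 0.0973·0.197 + 0.1531·0.286 ≈ 0.19702... → 0.197.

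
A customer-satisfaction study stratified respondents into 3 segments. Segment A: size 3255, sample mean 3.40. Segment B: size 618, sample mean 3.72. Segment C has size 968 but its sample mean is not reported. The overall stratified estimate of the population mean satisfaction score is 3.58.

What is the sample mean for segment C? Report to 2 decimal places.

4.10

Σ Nₕx̄ₕ = N·μ, so 968·x̄_C = 4841·3.58 − (3255·3.40 + 618·3.72).
= 17330.78 − 13365.96 = 3964.82.
x̄_C = 3964.82 / 968 = 4.0959... → 4.10.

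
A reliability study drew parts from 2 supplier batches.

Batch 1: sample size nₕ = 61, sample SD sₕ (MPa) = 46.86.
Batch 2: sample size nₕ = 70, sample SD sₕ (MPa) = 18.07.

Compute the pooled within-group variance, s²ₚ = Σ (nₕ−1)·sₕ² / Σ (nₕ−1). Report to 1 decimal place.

1196.0

Degrees of freedom: 60 + 69 = 129.
Σ(nₕ−1)sₕ² = 60·2195.8596 + 69·326.5249 = 154281.7941.
s²ₚ = 154281.7941 / 129 = 1195.983... → 1196.0.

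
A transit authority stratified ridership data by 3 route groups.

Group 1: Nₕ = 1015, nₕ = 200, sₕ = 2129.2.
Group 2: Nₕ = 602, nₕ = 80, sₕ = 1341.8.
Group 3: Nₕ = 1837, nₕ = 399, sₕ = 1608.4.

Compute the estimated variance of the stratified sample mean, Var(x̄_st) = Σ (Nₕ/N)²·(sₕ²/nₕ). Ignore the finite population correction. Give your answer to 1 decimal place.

N = 3454; Wₕ = Nₕ/N.
group 1: (1015/3454)²·2129.2²/200 = 1957.4485
group 2: (602/3454)²·1341.8²/80 = 683.6501
group 3: (1837/3454)²·1608.4²/399 = 1833.9559
Sum = 4475.0545 → 4475.1.

4475.1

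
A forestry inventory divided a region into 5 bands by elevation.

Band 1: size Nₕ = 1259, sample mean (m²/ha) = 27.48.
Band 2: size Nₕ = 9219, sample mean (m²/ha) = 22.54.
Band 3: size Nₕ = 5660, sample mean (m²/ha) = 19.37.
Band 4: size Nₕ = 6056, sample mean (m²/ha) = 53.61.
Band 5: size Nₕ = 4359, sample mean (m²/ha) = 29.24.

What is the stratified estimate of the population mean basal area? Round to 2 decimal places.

30.28

N = 1259 + 9219 + 5660 + 6056 + 4359 = 26553.
Weight each subgroup mean by Nₕ/N and sum.
Σ Nₕx̄ₕ = 1259·27.48 + 9219·22.54 + 5660·19.37 + 6056·53.61 + 4359·29.24 = 34597.32 + 207796.26 + 109634.2 + 324662.16 + 127457.16 = 804147.1.
Divide by N: 804147.1 / 26553 = 30.2846... → 30.28.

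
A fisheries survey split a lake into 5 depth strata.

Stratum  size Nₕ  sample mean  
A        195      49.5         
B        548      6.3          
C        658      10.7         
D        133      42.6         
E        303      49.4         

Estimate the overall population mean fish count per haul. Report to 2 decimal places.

22.20

x̄_st = (Σ Nₕx̄ₕ) / (Σ Nₕ) = (195·49.5 + 548·6.3 + 658·10.7 + 133·42.6 + 303·49.4) / 1837
= 40779.5 / 1837 = 22.1990... → 22.20.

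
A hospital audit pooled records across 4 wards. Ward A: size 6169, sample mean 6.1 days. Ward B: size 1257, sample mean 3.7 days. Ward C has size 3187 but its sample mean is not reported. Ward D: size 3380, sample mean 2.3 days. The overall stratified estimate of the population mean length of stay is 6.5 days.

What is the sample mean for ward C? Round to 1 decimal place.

N = 6169 + 1257 + 3187 + 3380 = 13993.
Overall total = μ·N = 6.5·13993 = 90954.5.
Subtract the known strata: 6169·6.1 + 1257·3.7 + 3380·2.3 = 50055.8.
Remaining total for ward C: 90954.5 − 50055.8 = 40898.7.
Divide by its size: 40898.7 / 3187 = 12.833... → 12.8.

12.8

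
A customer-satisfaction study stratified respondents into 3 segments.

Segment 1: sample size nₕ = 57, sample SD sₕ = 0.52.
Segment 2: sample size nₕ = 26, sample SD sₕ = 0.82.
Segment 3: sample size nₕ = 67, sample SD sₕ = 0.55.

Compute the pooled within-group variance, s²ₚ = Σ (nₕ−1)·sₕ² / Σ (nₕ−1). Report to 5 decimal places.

Degrees of freedom: 56 + 25 + 66 = 147.
Σ(nₕ−1)sₕ² = 56·0.2704 + 25·0.6724 + 66·0.3025 = 51.9174.
s²ₚ = 51.9174 / 147 = 0.3531796... → 0.35318.

0.35318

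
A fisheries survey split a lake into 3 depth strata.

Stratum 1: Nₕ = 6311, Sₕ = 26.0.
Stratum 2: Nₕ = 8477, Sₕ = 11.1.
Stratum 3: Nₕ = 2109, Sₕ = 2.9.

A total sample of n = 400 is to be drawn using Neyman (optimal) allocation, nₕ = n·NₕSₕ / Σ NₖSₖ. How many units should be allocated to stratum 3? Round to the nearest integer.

1: NₕSₕ = 6311·26.0 = 164086
2: NₕSₕ = 8477·11.1 = 94094.7
3: NₕSₕ = 2109·2.9 = 6116.1
Σ NₕSₕ = 264296.8.
n_3 = 400·6116.1/264296.8 = 9.256... → 9.

9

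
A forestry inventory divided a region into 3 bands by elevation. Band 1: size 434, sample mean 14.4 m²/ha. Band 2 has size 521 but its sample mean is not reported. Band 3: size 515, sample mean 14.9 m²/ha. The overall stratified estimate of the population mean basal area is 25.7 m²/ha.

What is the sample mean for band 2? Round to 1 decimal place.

N = 434 + 521 + 515 = 1470.
Overall total = μ·N = 25.7·1470 = 37779.
Subtract the known strata: 434·14.4 + 515·14.9 = 13923.1.
Remaining total for band 2: 37779 − 13923.1 = 23855.9.
Divide by its size: 23855.9 / 521 = 45.789... → 45.8.

45.8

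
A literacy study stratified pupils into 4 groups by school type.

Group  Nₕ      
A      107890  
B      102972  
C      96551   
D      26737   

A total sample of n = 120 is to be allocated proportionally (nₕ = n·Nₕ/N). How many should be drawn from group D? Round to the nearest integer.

10

N = 107890 + 102972 + 96551 + 26737 = 334150.
n_D = 120·26737/334150 = 9.602... → 10.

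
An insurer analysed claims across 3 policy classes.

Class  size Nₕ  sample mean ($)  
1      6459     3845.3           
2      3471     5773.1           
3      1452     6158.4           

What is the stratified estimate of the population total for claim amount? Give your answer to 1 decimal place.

53817219.6

1: 6459·3845.3 = 24836792.7
2: 3471·5773.1 = 20038430.1
3: 1452·6158.4 = 8941996.8
τ̂ = Σ Nₕx̄ₕ = 53817219.6.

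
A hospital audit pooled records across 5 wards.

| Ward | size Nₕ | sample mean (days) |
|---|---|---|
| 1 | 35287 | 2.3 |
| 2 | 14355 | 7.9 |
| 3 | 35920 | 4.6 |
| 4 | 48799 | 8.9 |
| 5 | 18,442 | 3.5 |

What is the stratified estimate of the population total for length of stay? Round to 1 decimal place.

Population total = Σ Nₕ·x̄ₕ (each stratum's size times its mean).
35287·2.3 + 14355·7.9 + 35920·4.6 + 48799·8.9 + 18442·3.5 = 81160.1 + 113404.5 + 165232 + 434311.1 + 64547 = 858654.7.

858654.7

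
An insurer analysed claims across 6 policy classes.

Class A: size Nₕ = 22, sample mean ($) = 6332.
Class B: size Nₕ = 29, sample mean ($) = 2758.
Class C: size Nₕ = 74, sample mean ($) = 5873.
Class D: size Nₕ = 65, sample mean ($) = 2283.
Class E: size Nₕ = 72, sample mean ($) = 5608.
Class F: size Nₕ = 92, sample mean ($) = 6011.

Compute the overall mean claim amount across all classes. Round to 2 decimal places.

x̄_st = (Σ Nₕx̄ₕ) / (Σ Nₕ) = (22·6332 + 29·2758 + 74·5873 + 65·2283 + 72·5608 + 92·6011) / 354
= 1759071 / 354 = 4969.1271... → 4969.13.

4969.13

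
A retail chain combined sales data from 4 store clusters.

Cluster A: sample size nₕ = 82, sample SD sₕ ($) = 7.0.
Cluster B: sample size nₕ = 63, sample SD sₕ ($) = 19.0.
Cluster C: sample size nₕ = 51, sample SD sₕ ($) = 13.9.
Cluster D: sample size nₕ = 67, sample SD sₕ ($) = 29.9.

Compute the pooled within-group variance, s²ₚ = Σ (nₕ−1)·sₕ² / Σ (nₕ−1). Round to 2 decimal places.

366.86

A: (82−1)·7.0² = 81·49 = 3969
B: (63−1)·19.0² = 62·361 = 22382
C: (51−1)·13.9² = 50·193.21 = 9660.5
D: (67−1)·29.9² = 66·894.01 = 59004.66
Numerator = 95016.16; denominator = Σ(nₕ−1) = 259.
s²ₚ = 95016.16/259 = 366.8578... → 366.86.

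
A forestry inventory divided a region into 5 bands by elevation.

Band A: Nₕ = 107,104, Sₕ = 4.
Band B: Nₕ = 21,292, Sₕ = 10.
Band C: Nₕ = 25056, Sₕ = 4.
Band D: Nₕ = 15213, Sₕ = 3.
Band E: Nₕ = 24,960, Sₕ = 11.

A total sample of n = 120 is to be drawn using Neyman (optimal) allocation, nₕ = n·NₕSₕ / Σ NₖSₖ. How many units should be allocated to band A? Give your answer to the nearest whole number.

48

Σ NₕSₕ = 107104·4 + 21292·10 + 25056·4 + 15213·3 + 24960·11 = 1061759.
Share for A: 428416/1061759 = 0.40350.
n_A = 120 × 0.40350 = 48.420... → 48.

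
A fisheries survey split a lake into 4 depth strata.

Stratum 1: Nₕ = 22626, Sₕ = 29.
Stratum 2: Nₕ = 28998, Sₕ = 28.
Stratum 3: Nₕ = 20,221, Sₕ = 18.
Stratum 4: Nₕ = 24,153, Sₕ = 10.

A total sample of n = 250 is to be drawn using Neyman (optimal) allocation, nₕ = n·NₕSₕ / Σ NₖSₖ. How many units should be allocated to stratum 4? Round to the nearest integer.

Σ NₕSₕ = 22626·29 + 28998·28 + 20221·18 + 24153·10 = 2073606.
Share for 4: 241530/2073606 = 0.11648.
n_4 = 250 × 0.11648 = 29.120... → 29.

29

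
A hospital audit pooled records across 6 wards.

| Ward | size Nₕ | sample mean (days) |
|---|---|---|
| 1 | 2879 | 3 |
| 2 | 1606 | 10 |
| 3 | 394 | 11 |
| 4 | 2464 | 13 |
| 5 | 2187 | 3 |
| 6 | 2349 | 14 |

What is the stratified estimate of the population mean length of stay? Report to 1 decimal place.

x̄_st = (Σ Nₕx̄ₕ) / (Σ Nₕ) = (2879·3 + 1606·10 + 394·11 + 2464·13 + 2187·3 + 2349·14) / 11879
= 100510 / 11879 = 8.461... → 8.5.

8.5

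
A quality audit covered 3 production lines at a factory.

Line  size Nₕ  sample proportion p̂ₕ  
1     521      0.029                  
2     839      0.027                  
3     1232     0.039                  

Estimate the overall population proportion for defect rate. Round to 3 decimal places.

N = 521 + 839 + 1232 = 2592.
Overall proportion = Σ (Nₕ/N)·p̂ₕ.
Σ Nₕp̂ₕ = 15.109 + 22.653 + 48.048 = 85.81.
85.81 / 2592 = 0.03311... → 0.033.

0.033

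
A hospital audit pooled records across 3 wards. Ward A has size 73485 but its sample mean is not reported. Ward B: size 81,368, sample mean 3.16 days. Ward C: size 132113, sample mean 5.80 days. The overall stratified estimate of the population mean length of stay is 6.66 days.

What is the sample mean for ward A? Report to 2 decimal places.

Σ Nₕx̄ₕ = N·μ, so 73485·x̄_A = 286966·6.66 − (81368·3.16 + 132113·5.80).
= 1911193.56 − 1023378.28 = 887815.28.
x̄_A = 887815.28 / 73485 = 12.0816... → 12.08.

12.08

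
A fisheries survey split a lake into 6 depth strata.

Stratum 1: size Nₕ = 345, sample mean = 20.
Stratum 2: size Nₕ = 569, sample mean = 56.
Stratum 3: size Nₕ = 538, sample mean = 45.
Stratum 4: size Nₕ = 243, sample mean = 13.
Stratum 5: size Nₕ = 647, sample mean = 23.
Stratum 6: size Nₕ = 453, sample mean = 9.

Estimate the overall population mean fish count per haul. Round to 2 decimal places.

30.44

x̄_st = (Σ Nₕx̄ₕ) / (Σ Nₕ) = (345·20 + 569·56 + 538·45 + 243·13 + 647·23 + 453·9) / 2795
= 85091 / 2795 = 30.4440... → 30.44.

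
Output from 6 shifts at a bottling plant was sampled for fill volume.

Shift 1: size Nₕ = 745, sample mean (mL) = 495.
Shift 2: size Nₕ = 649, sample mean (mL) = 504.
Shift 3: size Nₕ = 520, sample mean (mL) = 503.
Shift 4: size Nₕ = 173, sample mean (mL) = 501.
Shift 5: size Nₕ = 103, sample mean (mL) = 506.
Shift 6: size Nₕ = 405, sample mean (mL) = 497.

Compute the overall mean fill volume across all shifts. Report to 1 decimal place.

500.0

x̄_st = (Σ Nₕx̄ₕ) / (Σ Nₕ) = (745·495 + 649·504 + 520·503 + 173·501 + 103·506 + 405·497) / 2595
= 1297507 / 2595 = 500.003... → 500.0.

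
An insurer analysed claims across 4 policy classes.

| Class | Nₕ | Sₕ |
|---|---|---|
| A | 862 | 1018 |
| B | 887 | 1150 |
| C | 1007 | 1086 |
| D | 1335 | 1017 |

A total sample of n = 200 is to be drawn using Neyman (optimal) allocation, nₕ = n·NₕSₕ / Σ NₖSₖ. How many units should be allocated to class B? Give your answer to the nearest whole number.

A: NₕSₕ = 862·1018 = 877516
B: NₕSₕ = 887·1150 = 1020050
C: NₕSₕ = 1007·1086 = 1093602
D: NₕSₕ = 1335·1017 = 1357695
Σ NₕSₕ = 4348863.
n_B = 200·1020050/4348863 = 46.911... → 47.

47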